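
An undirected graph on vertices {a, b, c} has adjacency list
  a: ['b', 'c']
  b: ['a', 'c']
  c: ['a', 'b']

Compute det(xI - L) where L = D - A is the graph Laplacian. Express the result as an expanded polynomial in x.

Reading degrees in the order [a, b, c] gives [2, 2, 2]; set D = diag(2, 2, 2) and form L = D - A. Computing det(xI - L) by cofactor expansion (or equivalently via sum-over-permutations) gives x^3 - 6x^2 + 9x. The constant term is 0 because L is singular (the all-ones vector lies in its kernel). The eigenvalues sum to 6, which equals trace(L) = 2|E|.

x^3 - 6x^2 + 9x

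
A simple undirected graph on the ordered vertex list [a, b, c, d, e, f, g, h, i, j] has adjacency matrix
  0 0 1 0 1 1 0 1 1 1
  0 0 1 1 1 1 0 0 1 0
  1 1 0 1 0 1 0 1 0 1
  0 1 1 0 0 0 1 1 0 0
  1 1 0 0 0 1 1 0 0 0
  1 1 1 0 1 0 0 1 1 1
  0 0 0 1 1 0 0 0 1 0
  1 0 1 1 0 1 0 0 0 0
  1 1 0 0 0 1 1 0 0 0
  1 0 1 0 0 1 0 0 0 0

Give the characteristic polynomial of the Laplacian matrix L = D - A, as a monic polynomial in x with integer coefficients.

x^10 - 46x^9 + 921x^8 - 10524x^7 + 75565x^6 - 353266x^5 + 1074404x^4 - 2048100x^3 + 2218308x^2 - 1038800x

Reading degrees in the order [a, b, c, d, e, f, g, h, i, j] gives [6, 5, 6, 4, 4, 7, 3, 4, 4, 3]; set D = diag(6, 5, 6, 4, 4, 7, 3, 4, 4, 3) and form L = D - A. Computing det(xI - L) by cofactor expansion (or equivalently via sum-over-permutations) gives x^10 - 46x^9 + 921x^8 - 10524x^7 + 75565x^6 - 353266x^5 + 1074404x^4 - 2048100x^3 + 2218308x^2 - 1038800x. The coefficient of x^9 equals -trace(L) = -46, matching the sum of degrees. The eigenvalues sum to 46, which equals trace(L) = 2|E|.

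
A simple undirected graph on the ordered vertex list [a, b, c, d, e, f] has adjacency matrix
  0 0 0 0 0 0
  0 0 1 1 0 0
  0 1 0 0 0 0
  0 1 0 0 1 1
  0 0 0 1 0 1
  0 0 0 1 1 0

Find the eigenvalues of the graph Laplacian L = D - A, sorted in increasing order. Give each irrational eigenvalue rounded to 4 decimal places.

[0, 0, 0.5188, 2.3111, 3, 4.1701]

Reading degrees in the order [a, b, c, d, e, f] gives [0, 2, 1, 3, 2, 2]; set D = diag(0, 2, 1, 3, 2, 2) and form L = D - A. Diagonalising L (or applying a numerical eigensolver to the 6x6 matrix) gives the spectrum above. The 2 zero eigenvalues correspond to the 2 connected components. There are 2 zeros in the spectrum, matching the 2 components.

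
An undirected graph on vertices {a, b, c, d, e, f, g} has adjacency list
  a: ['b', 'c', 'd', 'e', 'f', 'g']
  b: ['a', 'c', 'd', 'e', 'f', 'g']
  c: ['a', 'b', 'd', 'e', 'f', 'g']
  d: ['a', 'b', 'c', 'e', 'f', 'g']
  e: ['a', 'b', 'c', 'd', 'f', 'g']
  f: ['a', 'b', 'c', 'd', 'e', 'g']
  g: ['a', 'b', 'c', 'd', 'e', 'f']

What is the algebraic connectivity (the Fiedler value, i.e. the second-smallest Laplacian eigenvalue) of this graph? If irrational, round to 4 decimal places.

With the vertex order [a, b, c, d, e, f, g], the degrees are [6, 6, 6, 6, 6, 6, 6], giving D = diag(6, 6, 6, 6, 6, 6, 6) and L = D - A. The smallest Laplacian eigenvalue is always 0. The next one, lambda_2 = 7, measures how hard the graph is to disconnect: larger values mean better connectivity. The eigenvalues sum to 42, which equals trace(L) = 2|E|.

7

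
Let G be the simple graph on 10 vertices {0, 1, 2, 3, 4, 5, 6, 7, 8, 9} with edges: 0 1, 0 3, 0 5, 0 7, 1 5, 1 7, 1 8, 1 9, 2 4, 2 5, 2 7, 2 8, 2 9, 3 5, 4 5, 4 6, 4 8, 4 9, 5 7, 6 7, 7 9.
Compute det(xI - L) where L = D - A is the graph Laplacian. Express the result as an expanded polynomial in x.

x^10 - 42x^9 + 763x^8 - 7850x^7 + 50264x^6 - 207038x^5 + 546486x^4 - 887398x^3 + 800383x^2 - 303950x

With the vertex order [0, 1, 2, 3, 4, 5, 6, 7, 8, 9], the degrees are [4, 5, 5, 2, 5, 6, 2, 6, 3, 4], giving D = diag(4, 5, 5, 2, 5, 6, 2, 6, 3, 4) and L = D - A. L has integer entries, so p(x) = det(xI - L) has integer coefficients. Expanding the determinant yields x^10 - 42x^9 + 763x^8 - 7850x^7 + 50264x^6 - 207038x^5 + 546486x^4 - 887398x^3 + 800383x^2 - 303950x. The constant term is 0 because L is singular (the all-ones vector lies in its kernel). The eigenvalues sum to 42, which equals trace(L) = 2|E|. By the matrix-tree theorem the graph has (1/10) * product of the nonzero eigenvalues = 30395 spanning trees.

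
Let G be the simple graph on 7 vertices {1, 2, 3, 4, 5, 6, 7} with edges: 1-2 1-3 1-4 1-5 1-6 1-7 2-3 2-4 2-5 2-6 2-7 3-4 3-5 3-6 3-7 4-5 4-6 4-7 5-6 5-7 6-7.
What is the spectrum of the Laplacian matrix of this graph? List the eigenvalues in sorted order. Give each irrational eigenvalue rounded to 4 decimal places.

[0, 7, 7, 7, 7, 7, 7]

Each diagonal entry of L is the vertex degree and each off-diagonal entry is -1 where an edge is present, 0 otherwise; in the order [1, 2, 3, 4, 5, 6, 7] the diagonal is [6, 6, 6, 6, 6, 6, 6]. L is symmetric positive semidefinite, so every eigenvalue is real and nonnegative. The single zero eigenvalue shows the graph is connected. There is one zero in the spectrum, matching the 1 component. By the matrix-tree theorem the graph has (1/7) * product of the nonzero eigenvalues = 16807 spanning trees.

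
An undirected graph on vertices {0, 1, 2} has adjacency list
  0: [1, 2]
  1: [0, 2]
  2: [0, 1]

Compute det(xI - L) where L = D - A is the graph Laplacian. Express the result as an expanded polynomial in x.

x^3 - 6x^2 + 9x

With the vertex order [0, 1, 2], the degrees are [2, 2, 2], giving D = diag(2, 2, 2) and L = D - A. L has integer entries, so p(x) = det(xI - L) has integer coefficients. Expanding the determinant yields x^3 - 6x^2 + 9x. The constant term is 0 because L is singular (the all-ones vector lies in its kernel). The eigenvalues sum to 6, which equals trace(L) = 2|E|.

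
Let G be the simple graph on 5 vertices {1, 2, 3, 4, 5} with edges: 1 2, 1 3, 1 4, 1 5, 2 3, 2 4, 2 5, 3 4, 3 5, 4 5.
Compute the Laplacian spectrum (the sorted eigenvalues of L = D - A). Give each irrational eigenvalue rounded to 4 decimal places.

[0, 5, 5, 5, 5]

With the vertex order [1, 2, 3, 4, 5], the degrees are [4, 4, 4, 4, 4], giving D = diag(4, 4, 4, 4, 4) and L = D - A. L is symmetric positive semidefinite, so every eigenvalue is real and nonnegative. There is one zero in the spectrum, matching the 1 component. The eigenvalues sum to 20, which equals trace(L) = 2|E|.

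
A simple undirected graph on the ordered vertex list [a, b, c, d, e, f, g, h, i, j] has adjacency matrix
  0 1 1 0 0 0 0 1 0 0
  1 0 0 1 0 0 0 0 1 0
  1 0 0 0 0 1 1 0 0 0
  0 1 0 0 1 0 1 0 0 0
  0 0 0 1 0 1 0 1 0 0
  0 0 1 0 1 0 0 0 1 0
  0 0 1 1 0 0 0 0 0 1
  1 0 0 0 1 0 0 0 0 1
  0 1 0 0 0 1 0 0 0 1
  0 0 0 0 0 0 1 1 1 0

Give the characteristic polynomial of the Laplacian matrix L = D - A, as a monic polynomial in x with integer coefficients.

Each diagonal entry of L is the vertex degree and each off-diagonal entry is -1 where an edge is present, 0 otherwise; in the order [a, b, c, d, e, f, g, h, i, j] the diagonal is [3, 3, 3, 3, 3, 3, 3, 3, 3, 3]. The eigenvalues of L are [0, 2, 2, 2, 2, 2, 5, 5, 5, 5]; the characteristic polynomial is the product of (x - lambda_i), which multiplies out to x^10 - 30x^9 + 390x^8 - 2880x^7 + 13305x^6 - 39882x^5 + 77640x^4 - 94800x^3 + 66000x^2 - 20000x. Since p(0) = det(-L) = 0, x divides p(x). By the matrix-tree theorem the graph has (1/10) * product of the nonzero eigenvalues = 2000 spanning trees. The largest eigenvalue, 5, is at most the vertex count 10.

x^10 - 30x^9 + 390x^8 - 2880x^7 + 13305x^6 - 39882x^5 + 77640x^4 - 94800x^3 + 66000x^2 - 20000x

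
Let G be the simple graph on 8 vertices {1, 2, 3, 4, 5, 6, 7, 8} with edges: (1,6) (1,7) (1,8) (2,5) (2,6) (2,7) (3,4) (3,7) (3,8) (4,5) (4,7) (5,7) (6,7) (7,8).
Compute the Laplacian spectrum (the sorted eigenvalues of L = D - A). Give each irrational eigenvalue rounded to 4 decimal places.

[0, 1.7530, 1.7530, 3.4450, 3.4450, 4.8019, 4.8019, 8]

With the vertex order [1, 2, 3, 4, 5, 6, 7, 8], the degrees are [3, 3, 3, 3, 3, 3, 7, 3], giving D = diag(3, 3, 3, 3, 3, 3, 7, 3) and L = D - A. Diagonalising L (or applying a numerical eigensolver to the 8x8 matrix) gives the spectrum above. The single zero eigenvalue shows the graph is connected. There is one zero in the spectrum, matching the 1 component.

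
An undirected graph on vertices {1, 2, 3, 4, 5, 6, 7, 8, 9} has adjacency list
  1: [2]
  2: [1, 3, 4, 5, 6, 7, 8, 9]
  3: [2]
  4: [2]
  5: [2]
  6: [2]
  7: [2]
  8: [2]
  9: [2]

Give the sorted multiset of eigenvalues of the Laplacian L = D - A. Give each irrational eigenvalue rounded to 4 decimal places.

[0, 1, 1, 1, 1, 1, 1, 1, 9]

Reading degrees in the order [1, 2, 3, 4, 5, 6, 7, 8, 9] gives [1, 8, 1, 1, 1, 1, 1, 1, 1]; set D = diag(1, 8, 1, 1, 1, 1, 1, 1, 1) and form L = D - A. Since every row of L sums to 0, the all-ones vector is in the kernel and 0 is an eigenvalue.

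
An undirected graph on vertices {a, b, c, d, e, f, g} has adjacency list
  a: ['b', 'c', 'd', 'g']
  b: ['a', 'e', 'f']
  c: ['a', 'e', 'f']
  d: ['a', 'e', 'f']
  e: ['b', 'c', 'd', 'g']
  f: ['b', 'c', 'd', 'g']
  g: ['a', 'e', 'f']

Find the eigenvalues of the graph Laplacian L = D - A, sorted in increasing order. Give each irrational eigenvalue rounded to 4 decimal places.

[0, 3, 3, 3, 4, 4, 7]

With the vertex order [a, b, c, d, e, f, g], the degrees are [4, 3, 3, 3, 4, 4, 3], giving D = diag(4, 3, 3, 3, 4, 4, 3) and L = D - A. Diagonalising L (or applying a numerical eigensolver to the 7x7 matrix) gives the spectrum above. The single zero eigenvalue shows the graph is connected. By the matrix-tree theorem the graph has (1/7) * product of the nonzero eigenvalues = 432 spanning trees.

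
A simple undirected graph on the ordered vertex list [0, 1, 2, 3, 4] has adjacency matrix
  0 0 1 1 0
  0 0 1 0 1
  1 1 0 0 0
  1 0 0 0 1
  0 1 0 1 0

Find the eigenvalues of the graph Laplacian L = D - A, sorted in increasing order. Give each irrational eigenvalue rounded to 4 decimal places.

Reading degrees in the order [0, 1, 2, 3, 4] gives [2, 2, 2, 2, 2]; set D = diag(2, 2, 2, 2, 2) and form L = D - A. The multiplicity of 0 as a Laplacian eigenvalue equals the number of connected components. By the matrix-tree theorem the graph has (1/5) * product of the nonzero eigenvalues = 5 spanning trees.

[0, 1.3820, 1.3820, 3.6180, 3.6180]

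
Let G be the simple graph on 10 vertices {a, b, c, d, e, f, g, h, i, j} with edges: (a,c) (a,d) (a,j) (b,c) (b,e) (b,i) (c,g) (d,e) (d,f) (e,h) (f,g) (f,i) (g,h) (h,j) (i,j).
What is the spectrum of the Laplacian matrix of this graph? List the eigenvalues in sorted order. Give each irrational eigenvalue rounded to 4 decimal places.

Each diagonal entry of L is the vertex degree and each off-diagonal entry is -1 where an edge is present, 0 otherwise; in the order [a, b, c, d, e, f, g, h, i, j] the diagonal is [3, 3, 3, 3, 3, 3, 3, 3, 3, 3]. Diagonalising L (or applying a numerical eigensolver to the 10x10 matrix) gives the spectrum above. The single zero eigenvalue shows the graph is connected. The largest eigenvalue, 5, is at most the vertex count 10. By the matrix-tree theorem the graph has (1/10) * product of the nonzero eigenvalues = 2000 spanning trees.

[0, 2, 2, 2, 2, 2, 5, 5, 5, 5]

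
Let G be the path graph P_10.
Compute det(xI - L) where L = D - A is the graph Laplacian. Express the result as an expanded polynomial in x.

x^10 - 18x^9 + 136x^8 - 560x^7 + 1365x^6 - 2002x^5 + 1716x^4 - 792x^3 + 165x^2 - 10x

The graph has 10 vertices and degree multiset [2, 2, 2, 2, 2, 2, 2, 2, 1, 1]; D is the diagonal matrix of degrees and L = D - A. Computing det(xI - L) by cofactor expansion (or equivalently via sum-over-permutations) gives x^10 - 18x^9 + 136x^8 - 560x^7 + 1365x^6 - 2002x^5 + 1716x^4 - 792x^3 + 165x^2 - 10x. The constant term is 0 because L is singular (the all-ones vector lies in its kernel).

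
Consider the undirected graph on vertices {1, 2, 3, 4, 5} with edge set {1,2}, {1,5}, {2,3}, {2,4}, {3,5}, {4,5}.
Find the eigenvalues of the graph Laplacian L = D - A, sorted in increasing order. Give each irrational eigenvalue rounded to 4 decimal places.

With the vertex order [1, 2, 3, 4, 5], the degrees are [2, 3, 2, 2, 3], giving D = diag(2, 3, 2, 2, 3) and L = D - A. The multiplicity of 0 as a Laplacian eigenvalue equals the number of connected components.

[0, 2, 2, 3, 5]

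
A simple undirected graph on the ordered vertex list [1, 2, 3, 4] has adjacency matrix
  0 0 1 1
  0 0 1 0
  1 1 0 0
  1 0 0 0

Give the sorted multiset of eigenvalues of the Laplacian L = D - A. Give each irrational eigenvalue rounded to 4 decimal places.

[0, 0.5858, 2, 3.4142]

With the vertex order [1, 2, 3, 4], the degrees are [2, 1, 2, 1], giving D = diag(2, 1, 2, 1) and L = D - A. Since every row of L sums to 0, the all-ones vector is in the kernel and 0 is an eigenvalue. There is one zero in the spectrum, matching the 1 component.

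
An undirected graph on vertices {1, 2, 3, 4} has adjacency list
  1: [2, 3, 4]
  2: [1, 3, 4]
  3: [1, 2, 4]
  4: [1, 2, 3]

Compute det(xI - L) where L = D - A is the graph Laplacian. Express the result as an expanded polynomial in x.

x^4 - 12x^3 + 48x^2 - 64x

Reading degrees in the order [1, 2, 3, 4] gives [3, 3, 3, 3]; set D = diag(3, 3, 3, 3) and form L = D - A. L has integer entries, so p(x) = det(xI - L) has integer coefficients. Expanding the determinant yields x^4 - 12x^3 + 48x^2 - 64x. The coefficient of x^3 equals -trace(L) = -12, matching the sum of degrees. The largest eigenvalue, 4, is at most the vertex count 4. There is one zero in the spectrum, matching the 1 component.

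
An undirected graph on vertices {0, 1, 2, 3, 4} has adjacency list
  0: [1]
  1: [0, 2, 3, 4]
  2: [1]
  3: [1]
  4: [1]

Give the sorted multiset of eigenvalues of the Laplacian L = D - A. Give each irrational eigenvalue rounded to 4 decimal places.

Each diagonal entry of L is the vertex degree and each off-diagonal entry is -1 where an edge is present, 0 otherwise; in the order [0, 1, 2, 3, 4] the diagonal is [1, 4, 1, 1, 1]. L is symmetric positive semidefinite, so every eigenvalue is real and nonnegative. The largest eigenvalue, 5, is at most the vertex count 5. By the matrix-tree theorem the graph has (1/5) * product of the nonzero eigenvalues = 1 spanning tree.

[0, 1, 1, 1, 5]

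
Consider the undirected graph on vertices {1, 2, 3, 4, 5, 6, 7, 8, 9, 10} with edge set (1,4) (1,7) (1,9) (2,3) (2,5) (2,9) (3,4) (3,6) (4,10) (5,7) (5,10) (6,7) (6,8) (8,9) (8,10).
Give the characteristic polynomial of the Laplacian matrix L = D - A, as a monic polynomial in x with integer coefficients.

Each diagonal entry of L is the vertex degree and each off-diagonal entry is -1 where an edge is present, 0 otherwise; in the order [1, 2, 3, 4, 5, 6, 7, 8, 9, 10] the diagonal is [3, 3, 3, 3, 3, 3, 3, 3, 3, 3]. L has integer entries, so p(x) = det(xI - L) has integer coefficients. Expanding the determinant yields x^10 - 30x^9 + 390x^8 - 2880x^7 + 13305x^6 - 39882x^5 + 77640x^4 - 94800x^3 + 66000x^2 - 20000x. Since p(0) = det(-L) = 0, x divides p(x). There is one zero in the spectrum, matching the 1 component.

x^10 - 30x^9 + 390x^8 - 2880x^7 + 13305x^6 - 39882x^5 + 77640x^4 - 94800x^3 + 66000x^2 - 20000x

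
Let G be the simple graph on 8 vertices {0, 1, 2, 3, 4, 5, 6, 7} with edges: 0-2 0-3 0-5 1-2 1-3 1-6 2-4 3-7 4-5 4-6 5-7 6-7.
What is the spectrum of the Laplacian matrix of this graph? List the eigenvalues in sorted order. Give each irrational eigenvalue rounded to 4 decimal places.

[0, 2, 2, 2, 4, 4, 4, 6]

With the vertex order [0, 1, 2, 3, 4, 5, 6, 7], the degrees are [3, 3, 3, 3, 3, 3, 3, 3], giving D = diag(3, 3, 3, 3, 3, 3, 3, 3) and L = D - A. Diagonalising L (or applying a numerical eigensolver to the 8x8 matrix) gives the spectrum above. The largest eigenvalue, 6, is at most the vertex count 8.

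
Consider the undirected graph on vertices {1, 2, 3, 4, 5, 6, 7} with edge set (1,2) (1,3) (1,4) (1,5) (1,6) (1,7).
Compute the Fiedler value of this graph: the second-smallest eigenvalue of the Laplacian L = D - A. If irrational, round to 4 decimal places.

1

Reading degrees in the order [1, 2, 3, 4, 5, 6, 7] gives [6, 1, 1, 1, 1, 1, 1]; set D = diag(6, 1, 1, 1, 1, 1, 1) and form L = D - A. The smallest Laplacian eigenvalue is always 0. The next one, lambda_2 = 1, measures how hard the graph is to disconnect: larger values mean better connectivity. The eigenvalues sum to 12, which equals trace(L) = 2|E|. The largest eigenvalue, 7, is at most the vertex count 7.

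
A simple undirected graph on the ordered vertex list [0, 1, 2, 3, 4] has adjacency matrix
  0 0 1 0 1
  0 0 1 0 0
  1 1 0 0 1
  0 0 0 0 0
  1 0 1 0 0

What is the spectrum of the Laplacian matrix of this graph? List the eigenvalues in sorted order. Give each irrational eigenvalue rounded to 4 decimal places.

Reading degrees in the order [0, 1, 2, 3, 4] gives [2, 1, 3, 0, 2]; set D = diag(2, 1, 3, 0, 2) and form L = D - A. L is symmetric positive semidefinite, so every eigenvalue is real and nonnegative. The 2 zero eigenvalues correspond to the 2 connected components. There are 2 zeros in the spectrum, matching the 2 components.

[0, 0, 1, 3, 4]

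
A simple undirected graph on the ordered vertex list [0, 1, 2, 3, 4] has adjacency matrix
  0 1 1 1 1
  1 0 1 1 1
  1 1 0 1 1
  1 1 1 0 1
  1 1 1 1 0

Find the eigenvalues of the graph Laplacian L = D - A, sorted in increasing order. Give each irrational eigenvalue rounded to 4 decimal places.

[0, 5, 5, 5, 5]

With the vertex order [0, 1, 2, 3, 4], the degrees are [4, 4, 4, 4, 4], giving D = diag(4, 4, 4, 4, 4) and L = D - A. The multiplicity of 0 as a Laplacian eigenvalue equals the number of connected components. There is one zero in the spectrum, matching the 1 component.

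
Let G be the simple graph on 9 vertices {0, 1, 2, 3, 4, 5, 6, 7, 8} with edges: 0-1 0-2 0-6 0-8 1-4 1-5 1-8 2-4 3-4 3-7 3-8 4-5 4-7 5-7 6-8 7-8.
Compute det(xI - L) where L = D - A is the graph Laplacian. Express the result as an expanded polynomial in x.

Each diagonal entry of L is the vertex degree and each off-diagonal entry is -1 where an edge is present, 0 otherwise; in the order [0, 1, 2, 3, 4, 5, 6, 7, 8] the diagonal is [4, 4, 2, 3, 5, 3, 2, 4, 5]. L has integer entries, so p(x) = det(xI - L) has integer coefficients. Expanding the determinant yields x^9 - 32x^8 + 434x^7 - 3248x^6 + 14618x^5 - 40358x^4 + 66493x^3 - 59578x^2 + 22185x. The coefficient of x^8 equals -trace(L) = -32, matching the sum of degrees. The largest eigenvalue, 6.8612, is at most the vertex count 9.

x^9 - 32x^8 + 434x^7 - 3248x^6 + 14618x^5 - 40358x^4 + 66493x^3 - 59578x^2 + 22185x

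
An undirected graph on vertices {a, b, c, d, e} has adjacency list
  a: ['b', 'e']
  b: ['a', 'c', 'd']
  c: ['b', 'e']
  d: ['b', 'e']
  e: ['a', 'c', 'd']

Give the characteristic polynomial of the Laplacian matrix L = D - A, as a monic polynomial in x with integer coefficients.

Reading degrees in the order [a, b, c, d, e] gives [2, 3, 2, 2, 3]; set D = diag(2, 3, 2, 2, 3) and form L = D - A. L has integer entries, so p(x) = det(xI - L) has integer coefficients. Expanding the determinant yields x^5 - 12x^4 + 51x^3 - 92x^2 + 60x. Since p(0) = det(-L) = 0, x divides p(x). By the matrix-tree theorem the graph has (1/5) * product of the nonzero eigenvalues = 12 spanning trees. There is one zero in the spectrum, matching the 1 component.

x^5 - 12x^4 + 51x^3 - 92x^2 + 60x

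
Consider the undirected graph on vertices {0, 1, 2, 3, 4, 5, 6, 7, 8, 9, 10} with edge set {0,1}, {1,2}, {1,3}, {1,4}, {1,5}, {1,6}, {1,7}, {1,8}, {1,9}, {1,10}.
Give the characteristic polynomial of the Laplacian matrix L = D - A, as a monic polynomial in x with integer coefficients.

With the vertex order [0, 1, 2, 3, 4, 5, 6, 7, 8, 9, 10], the degrees are [1, 10, 1, 1, 1, 1, 1, 1, 1, 1, 1], giving D = diag(1, 10, 1, 1, 1, 1, 1, 1, 1, 1, 1) and L = D - A. Computing det(xI - L) by cofactor expansion (or equivalently via sum-over-permutations) gives x^11 - 20x^10 + 135x^9 - 480x^8 + 1050x^7 - 1512x^6 + 1470x^5 - 960x^4 + 405x^3 - 100x^2 + 11x. The constant term is 0 because L is singular (the all-ones vector lies in its kernel).

x^11 - 20x^10 + 135x^9 - 480x^8 + 1050x^7 - 1512x^6 + 1470x^5 - 960x^4 + 405x^3 - 100x^2 + 11x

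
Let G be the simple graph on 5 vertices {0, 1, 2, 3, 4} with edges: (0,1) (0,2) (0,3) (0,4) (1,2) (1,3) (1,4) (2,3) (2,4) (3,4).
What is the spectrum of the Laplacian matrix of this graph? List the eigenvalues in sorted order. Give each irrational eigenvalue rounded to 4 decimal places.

Each diagonal entry of L is the vertex degree and each off-diagonal entry is -1 where an edge is present, 0 otherwise; in the order [0, 1, 2, 3, 4] the diagonal is [4, 4, 4, 4, 4]. The multiplicity of 0 as a Laplacian eigenvalue equals the number of connected components.

[0, 5, 5, 5, 5]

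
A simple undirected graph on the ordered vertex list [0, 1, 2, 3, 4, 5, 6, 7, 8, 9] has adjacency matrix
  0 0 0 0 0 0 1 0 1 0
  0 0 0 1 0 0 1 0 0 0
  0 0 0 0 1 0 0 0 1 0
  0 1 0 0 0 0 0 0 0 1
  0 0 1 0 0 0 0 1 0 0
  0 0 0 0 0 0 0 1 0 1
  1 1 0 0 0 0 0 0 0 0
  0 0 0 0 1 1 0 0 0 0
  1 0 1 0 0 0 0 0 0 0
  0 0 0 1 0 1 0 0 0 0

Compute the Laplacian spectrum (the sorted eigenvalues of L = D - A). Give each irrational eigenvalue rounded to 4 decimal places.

Reading degrees in the order [0, 1, 2, 3, 4, 5, 6, 7, 8, 9] gives [2, 2, 2, 2, 2, 2, 2, 2, 2, 2]; set D = diag(2, 2, 2, 2, 2, 2, 2, 2, 2, 2) and form L = D - A. The multiplicity of 0 as a Laplacian eigenvalue equals the number of connected components. The single zero eigenvalue shows the graph is connected. The eigenvalues sum to 20, which equals trace(L) = 2|E|. There is one zero in the spectrum, matching the 1 component.

[0, 0.3820, 0.3820, 1.3820, 1.3820, 2.6180, 2.6180, 3.6180, 3.6180, 4]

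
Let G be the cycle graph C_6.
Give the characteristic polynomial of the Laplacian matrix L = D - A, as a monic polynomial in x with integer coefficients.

x^6 - 12x^5 + 54x^4 - 112x^3 + 105x^2 - 36x

The graph has 6 vertices and degree multiset [2, 2, 2, 2, 2, 2]; D is the diagonal matrix of degrees and L = D - A. Computing det(xI - L) by cofactor expansion (or equivalently via sum-over-permutations) gives x^6 - 12x^5 + 54x^4 - 112x^3 + 105x^2 - 36x. The constant term is 0 because L is singular (the all-ones vector lies in its kernel). By the matrix-tree theorem the graph has (1/6) * product of the nonzero eigenvalues = 6 spanning trees.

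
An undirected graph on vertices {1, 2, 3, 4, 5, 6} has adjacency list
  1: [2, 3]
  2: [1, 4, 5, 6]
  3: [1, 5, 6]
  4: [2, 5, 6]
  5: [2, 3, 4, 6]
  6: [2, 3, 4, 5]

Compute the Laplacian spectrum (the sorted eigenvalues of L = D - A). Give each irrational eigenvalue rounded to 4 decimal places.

[0, 1.7857, 3, 4.5392, 5, 5.6751]

Each diagonal entry of L is the vertex degree and each off-diagonal entry is -1 where an edge is present, 0 otherwise; in the order [1, 2, 3, 4, 5, 6] the diagonal is [2, 4, 3, 3, 4, 4]. L is symmetric positive semidefinite, so every eigenvalue is real and nonnegative. The single zero eigenvalue shows the graph is connected. There is one zero in the spectrum, matching the 1 component.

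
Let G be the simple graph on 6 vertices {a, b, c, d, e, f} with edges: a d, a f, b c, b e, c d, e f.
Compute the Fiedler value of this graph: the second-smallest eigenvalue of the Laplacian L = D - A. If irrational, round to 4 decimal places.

With the vertex order [a, b, c, d, e, f], the degrees are [2, 2, 2, 2, 2, 2], giving D = diag(2, 2, 2, 2, 2, 2) and L = D - A. Computing the eigenvalues of L and sorting gives [0, 1, 1, 3, 3, 4]. The Fiedler value lambda_2 = 1 is strictly positive, so the graph is connected. The eigenvalues sum to 12, which equals trace(L) = 2|E|. By the matrix-tree theorem the graph has (1/6) * product of the nonzero eigenvalues = 6 spanning trees.

1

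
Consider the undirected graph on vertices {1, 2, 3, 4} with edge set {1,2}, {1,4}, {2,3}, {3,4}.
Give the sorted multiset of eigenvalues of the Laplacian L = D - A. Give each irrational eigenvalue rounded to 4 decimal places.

With the vertex order [1, 2, 3, 4], the degrees are [2, 2, 2, 2], giving D = diag(2, 2, 2, 2) and L = D - A. Diagonalising L (or applying a numerical eigensolver to the 4x4 matrix) gives the spectrum above. The single zero eigenvalue shows the graph is connected. The eigenvalues sum to 8, which equals trace(L) = 2|E|.

[0, 2, 2, 4]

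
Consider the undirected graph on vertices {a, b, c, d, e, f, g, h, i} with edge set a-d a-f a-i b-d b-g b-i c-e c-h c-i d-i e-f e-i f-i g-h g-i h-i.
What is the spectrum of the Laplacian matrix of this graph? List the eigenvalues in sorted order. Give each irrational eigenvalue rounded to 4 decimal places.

[0, 1.5858, 1.5858, 3, 3, 4.4142, 4.4142, 5, 9]

Each diagonal entry of L is the vertex degree and each off-diagonal entry is -1 where an edge is present, 0 otherwise; in the order [a, b, c, d, e, f, g, h, i] the diagonal is [3, 3, 3, 3, 3, 3, 3, 3, 8]. Since every row of L sums to 0, the all-ones vector is in the kernel and 0 is an eigenvalue. The largest eigenvalue, 9, is at most the vertex count 9. By the matrix-tree theorem the graph has (1/9) * product of the nonzero eigenvalues = 2205 spanning trees.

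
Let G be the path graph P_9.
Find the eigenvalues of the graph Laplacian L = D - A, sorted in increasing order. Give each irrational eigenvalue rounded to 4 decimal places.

[0, 0.1206, 0.4679, 1, 1.6527, 2.3473, 3, 3.5321, 3.8794]

The graph has 9 vertices and degree multiset [2, 2, 2, 2, 2, 2, 2, 1, 1]; D is the diagonal matrix of degrees and L = D - A. L is symmetric positive semidefinite, so every eigenvalue is real and nonnegative. There is one zero in the spectrum, matching the 1 component.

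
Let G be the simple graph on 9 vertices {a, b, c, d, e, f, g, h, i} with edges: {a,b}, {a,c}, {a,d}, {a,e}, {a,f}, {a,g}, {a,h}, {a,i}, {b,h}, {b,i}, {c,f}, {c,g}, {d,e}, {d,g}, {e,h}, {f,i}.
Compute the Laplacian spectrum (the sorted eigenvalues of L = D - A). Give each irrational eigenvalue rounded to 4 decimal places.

Each diagonal entry of L is the vertex degree and each off-diagonal entry is -1 where an edge is present, 0 otherwise; in the order [a, b, c, d, e, f, g, h, i] the diagonal is [8, 3, 3, 3, 3, 3, 3, 3, 3]. Since every row of L sums to 0, the all-ones vector is in the kernel and 0 is an eigenvalue. The single zero eigenvalue shows the graph is connected. The largest eigenvalue, 9, is at most the vertex count 9. By the matrix-tree theorem the graph has (1/9) * product of the nonzero eigenvalues = 2205 spanning trees.

[0, 1.5858, 1.5858, 3, 3, 4.4142, 4.4142, 5, 9]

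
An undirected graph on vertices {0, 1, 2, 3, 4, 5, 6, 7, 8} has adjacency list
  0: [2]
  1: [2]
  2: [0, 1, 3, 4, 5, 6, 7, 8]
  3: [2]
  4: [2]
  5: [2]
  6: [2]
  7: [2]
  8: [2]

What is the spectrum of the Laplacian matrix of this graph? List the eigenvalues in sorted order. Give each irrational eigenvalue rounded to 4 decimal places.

With the vertex order [0, 1, 2, 3, 4, 5, 6, 7, 8], the degrees are [1, 1, 8, 1, 1, 1, 1, 1, 1], giving D = diag(1, 1, 8, 1, 1, 1, 1, 1, 1) and L = D - A. The multiplicity of 0 as a Laplacian eigenvalue equals the number of connected components. By the matrix-tree theorem the graph has (1/9) * product of the nonzero eigenvalues = 1 spanning tree.

[0, 1, 1, 1, 1, 1, 1, 1, 9]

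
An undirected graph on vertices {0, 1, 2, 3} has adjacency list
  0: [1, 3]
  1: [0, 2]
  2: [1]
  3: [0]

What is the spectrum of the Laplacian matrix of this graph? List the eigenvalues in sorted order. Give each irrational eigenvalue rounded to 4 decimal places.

Each diagonal entry of L is the vertex degree and each off-diagonal entry is -1 where an edge is present, 0 otherwise; in the order [0, 1, 2, 3] the diagonal is [2, 2, 1, 1]. Since every row of L sums to 0, the all-ones vector is in the kernel and 0 is an eigenvalue. The single zero eigenvalue shows the graph is connected. The largest eigenvalue, 3.4142, is at most the vertex count 4.

[0, 0.5858, 2, 3.4142]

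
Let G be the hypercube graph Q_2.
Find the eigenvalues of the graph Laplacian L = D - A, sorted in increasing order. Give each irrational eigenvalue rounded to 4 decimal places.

[0, 2, 2, 4]

The graph has 4 vertices and degree multiset [2, 2, 2, 2]; D is the diagonal matrix of degrees and L = D - A. Diagonalising L (or applying a numerical eigensolver to the 4x4 matrix) gives the spectrum above. There is one zero in the spectrum, matching the 1 component.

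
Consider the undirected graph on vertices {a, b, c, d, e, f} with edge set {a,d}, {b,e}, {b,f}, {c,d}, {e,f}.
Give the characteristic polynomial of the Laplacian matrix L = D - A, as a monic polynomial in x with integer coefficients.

x^6 - 10x^5 + 36x^4 - 54x^3 + 27x^2

With the vertex order [a, b, c, d, e, f], the degrees are [1, 2, 1, 2, 2, 2], giving D = diag(1, 2, 1, 2, 2, 2) and L = D - A. L has integer entries, so p(x) = det(xI - L) has integer coefficients. Expanding the determinant yields x^6 - 10x^5 + 36x^4 - 54x^3 + 27x^2. Since p(0) = det(-L) = 0, x divides p(x). The largest eigenvalue, 3, is at most the vertex count 6. The eigenvalues sum to 10, which equals trace(L) = 2|E|.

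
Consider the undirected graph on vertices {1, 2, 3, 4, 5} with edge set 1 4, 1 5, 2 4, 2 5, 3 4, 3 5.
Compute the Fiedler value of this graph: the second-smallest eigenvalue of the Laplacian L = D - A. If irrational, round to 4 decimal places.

2

Reading degrees in the order [1, 2, 3, 4, 5] gives [2, 2, 2, 3, 3]; set D = diag(2, 2, 2, 3, 3) and form L = D - A. The smallest Laplacian eigenvalue is always 0. The next one, lambda_2 = 2, measures how hard the graph is to disconnect: larger values mean better connectivity. By the matrix-tree theorem the graph has (1/5) * product of the nonzero eigenvalues = 12 spanning trees.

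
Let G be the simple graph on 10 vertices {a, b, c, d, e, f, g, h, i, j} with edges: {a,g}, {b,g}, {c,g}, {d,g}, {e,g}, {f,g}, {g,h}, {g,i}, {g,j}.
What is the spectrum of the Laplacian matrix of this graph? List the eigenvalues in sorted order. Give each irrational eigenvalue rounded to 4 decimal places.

With the vertex order [a, b, c, d, e, f, g, h, i, j], the degrees are [1, 1, 1, 1, 1, 1, 9, 1, 1, 1], giving D = diag(1, 1, 1, 1, 1, 1, 9, 1, 1, 1) and L = D - A. L is symmetric positive semidefinite, so every eigenvalue is real and nonnegative. The largest eigenvalue, 10, is at most the vertex count 10.

[0, 1, 1, 1, 1, 1, 1, 1, 1, 10]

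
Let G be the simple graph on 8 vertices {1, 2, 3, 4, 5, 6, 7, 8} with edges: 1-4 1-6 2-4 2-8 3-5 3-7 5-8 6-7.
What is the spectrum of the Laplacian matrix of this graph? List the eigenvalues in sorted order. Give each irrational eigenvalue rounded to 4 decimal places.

[0, 0.5858, 0.5858, 2, 2, 3.4142, 3.4142, 4]

Each diagonal entry of L is the vertex degree and each off-diagonal entry is -1 where an edge is present, 0 otherwise; in the order [1, 2, 3, 4, 5, 6, 7, 8] the diagonal is [2, 2, 2, 2, 2, 2, 2, 2]. The multiplicity of 0 as a Laplacian eigenvalue equals the number of connected components. The largest eigenvalue, 4, is at most the vertex count 8.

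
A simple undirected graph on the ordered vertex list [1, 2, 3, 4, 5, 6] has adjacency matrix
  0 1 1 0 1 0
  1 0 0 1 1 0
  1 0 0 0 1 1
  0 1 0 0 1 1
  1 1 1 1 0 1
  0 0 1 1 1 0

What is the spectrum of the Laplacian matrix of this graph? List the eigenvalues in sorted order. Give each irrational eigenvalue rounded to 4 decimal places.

[0, 2.3820, 2.3820, 4.6180, 4.6180, 6]

Reading degrees in the order [1, 2, 3, 4, 5, 6] gives [3, 3, 3, 3, 5, 3]; set D = diag(3, 3, 3, 3, 5, 3) and form L = D - A. The multiplicity of 0 as a Laplacian eigenvalue equals the number of connected components. The largest eigenvalue, 6, is at most the vertex count 6. There is one zero in the spectrum, matching the 1 component.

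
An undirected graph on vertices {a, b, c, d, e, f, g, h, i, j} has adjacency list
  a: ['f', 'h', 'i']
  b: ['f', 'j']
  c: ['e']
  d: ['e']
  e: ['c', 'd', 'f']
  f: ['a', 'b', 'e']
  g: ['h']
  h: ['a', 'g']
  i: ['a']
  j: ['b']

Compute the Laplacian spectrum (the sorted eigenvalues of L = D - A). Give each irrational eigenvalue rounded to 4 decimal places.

[0, 0.2076, 0.3326, 0.6394, 1, 1.7049, 2.2883, 3.0761, 3.8552, 4.8958]

Reading degrees in the order [a, b, c, d, e, f, g, h, i, j] gives [3, 2, 1, 1, 3, 3, 1, 2, 1, 1]; set D = diag(3, 2, 1, 1, 3, 3, 1, 2, 1, 1) and form L = D - A. L is symmetric positive semidefinite, so every eigenvalue is real and nonnegative. The largest eigenvalue, 4.8958, is at most the vertex count 10.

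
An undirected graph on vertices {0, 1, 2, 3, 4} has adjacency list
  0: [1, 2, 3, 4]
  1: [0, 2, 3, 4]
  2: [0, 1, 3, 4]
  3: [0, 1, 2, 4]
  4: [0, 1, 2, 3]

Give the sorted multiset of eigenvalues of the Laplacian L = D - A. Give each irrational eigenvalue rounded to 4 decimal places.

Reading degrees in the order [0, 1, 2, 3, 4] gives [4, 4, 4, 4, 4]; set D = diag(4, 4, 4, 4, 4) and form L = D - A. Diagonalising L (or applying a numerical eigensolver to the 5x5 matrix) gives the spectrum above. The largest eigenvalue, 5, is at most the vertex count 5.

[0, 5, 5, 5, 5]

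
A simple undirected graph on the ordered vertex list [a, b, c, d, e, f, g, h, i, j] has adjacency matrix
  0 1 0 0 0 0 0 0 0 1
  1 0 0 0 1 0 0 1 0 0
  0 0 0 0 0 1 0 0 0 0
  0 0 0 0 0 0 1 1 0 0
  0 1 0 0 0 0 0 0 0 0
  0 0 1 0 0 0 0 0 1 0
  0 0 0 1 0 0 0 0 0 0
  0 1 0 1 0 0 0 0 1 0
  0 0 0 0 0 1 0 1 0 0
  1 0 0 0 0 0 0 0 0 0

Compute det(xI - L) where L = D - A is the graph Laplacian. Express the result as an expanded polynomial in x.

x^10 - 18x^9 + 134x^8 - 536x^7 + 1252x^6 - 1738x^5 + 1399x^4 - 612x^3 + 129x^2 - 10x

With the vertex order [a, b, c, d, e, f, g, h, i, j], the degrees are [2, 3, 1, 2, 1, 2, 1, 3, 2, 1], giving D = diag(2, 3, 1, 2, 1, 2, 1, 3, 2, 1) and L = D - A. Computing det(xI - L) by cofactor expansion (or equivalently via sum-over-permutations) gives x^10 - 18x^9 + 134x^8 - 536x^7 + 1252x^6 - 1738x^5 + 1399x^4 - 612x^3 + 129x^2 - 10x. The coefficient of x^9 equals -trace(L) = -18, matching the sum of degrees. By the matrix-tree theorem the graph has (1/10) * product of the nonzero eigenvalues = 1 spanning tree. There is one zero in the spectrum, matching the 1 component.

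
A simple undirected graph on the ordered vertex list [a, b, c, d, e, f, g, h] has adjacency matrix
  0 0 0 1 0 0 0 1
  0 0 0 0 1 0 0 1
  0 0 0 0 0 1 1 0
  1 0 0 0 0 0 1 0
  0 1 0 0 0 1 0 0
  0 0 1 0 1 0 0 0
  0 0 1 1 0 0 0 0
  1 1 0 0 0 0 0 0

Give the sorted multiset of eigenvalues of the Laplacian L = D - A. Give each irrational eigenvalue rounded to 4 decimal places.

[0, 0.5858, 0.5858, 2, 2, 3.4142, 3.4142, 4]

Each diagonal entry of L is the vertex degree and each off-diagonal entry is -1 where an edge is present, 0 otherwise; in the order [a, b, c, d, e, f, g, h] the diagonal is [2, 2, 2, 2, 2, 2, 2, 2]. Diagonalising L (or applying a numerical eigensolver to the 8x8 matrix) gives the spectrum above. The single zero eigenvalue shows the graph is connected. The eigenvalues sum to 16, which equals trace(L) = 2|E|.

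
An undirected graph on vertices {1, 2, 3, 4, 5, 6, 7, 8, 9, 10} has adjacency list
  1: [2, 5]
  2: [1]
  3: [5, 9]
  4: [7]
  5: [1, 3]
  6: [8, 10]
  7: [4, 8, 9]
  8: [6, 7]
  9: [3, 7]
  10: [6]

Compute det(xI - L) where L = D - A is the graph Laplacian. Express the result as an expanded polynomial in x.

x^10 - 18x^9 + 135x^8 - 548x^7 + 1309x^6 - 1874x^5 + 1568x^4 - 712x^3 + 150x^2 - 10x

Reading degrees in the order [1, 2, 3, 4, 5, 6, 7, 8, 9, 10] gives [2, 1, 2, 1, 2, 2, 3, 2, 2, 1]; set D = diag(2, 1, 2, 1, 2, 2, 3, 2, 2, 1) and form L = D - A. Computing det(xI - L) by cofactor expansion (or equivalently via sum-over-permutations) gives x^10 - 18x^9 + 135x^8 - 548x^7 + 1309x^6 - 1874x^5 + 1568x^4 - 712x^3 + 150x^2 - 10x. Since p(0) = det(-L) = 0, x divides p(x).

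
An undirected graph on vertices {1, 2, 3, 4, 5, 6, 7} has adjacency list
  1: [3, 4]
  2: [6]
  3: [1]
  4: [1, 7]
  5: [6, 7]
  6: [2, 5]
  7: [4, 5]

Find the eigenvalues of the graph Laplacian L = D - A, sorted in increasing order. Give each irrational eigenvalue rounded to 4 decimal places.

[0, 0.1981, 0.7530, 1.5550, 2.4450, 3.2470, 3.8019]

Reading degrees in the order [1, 2, 3, 4, 5, 6, 7] gives [2, 1, 1, 2, 2, 2, 2]; set D = diag(2, 1, 1, 2, 2, 2, 2) and form L = D - A. L is symmetric positive semidefinite, so every eigenvalue is real and nonnegative. The single zero eigenvalue shows the graph is connected. The eigenvalues sum to 12, which equals trace(L) = 2|E|. By the matrix-tree theorem the graph has (1/7) * product of the nonzero eigenvalues = 1 spanning tree.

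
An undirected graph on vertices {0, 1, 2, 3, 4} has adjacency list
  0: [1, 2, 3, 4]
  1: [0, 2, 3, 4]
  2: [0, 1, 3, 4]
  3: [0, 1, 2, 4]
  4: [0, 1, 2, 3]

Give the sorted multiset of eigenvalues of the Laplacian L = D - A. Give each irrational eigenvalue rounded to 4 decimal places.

Each diagonal entry of L is the vertex degree and each off-diagonal entry is -1 where an edge is present, 0 otherwise; in the order [0, 1, 2, 3, 4] the diagonal is [4, 4, 4, 4, 4]. Diagonalising L (or applying a numerical eigensolver to the 5x5 matrix) gives the spectrum above. The eigenvalues sum to 20, which equals trace(L) = 2|E|.

[0, 5, 5, 5, 5]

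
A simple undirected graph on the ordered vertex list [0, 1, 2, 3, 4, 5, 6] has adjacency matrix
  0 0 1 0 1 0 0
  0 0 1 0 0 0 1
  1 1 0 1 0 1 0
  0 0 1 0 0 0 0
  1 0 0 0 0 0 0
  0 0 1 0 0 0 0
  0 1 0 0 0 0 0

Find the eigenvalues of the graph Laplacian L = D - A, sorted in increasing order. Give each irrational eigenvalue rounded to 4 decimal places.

[0, 0.3820, 0.6086, 1, 2.2271, 2.6180, 5.1642]

Reading degrees in the order [0, 1, 2, 3, 4, 5, 6] gives [2, 2, 4, 1, 1, 1, 1]; set D = diag(2, 2, 4, 1, 1, 1, 1) and form L = D - A. L is symmetric positive semidefinite, so every eigenvalue is real and nonnegative. The single zero eigenvalue shows the graph is connected. The eigenvalues sum to 12, which equals trace(L) = 2|E|. The largest eigenvalue, 5.1642, is at most the vertex count 7.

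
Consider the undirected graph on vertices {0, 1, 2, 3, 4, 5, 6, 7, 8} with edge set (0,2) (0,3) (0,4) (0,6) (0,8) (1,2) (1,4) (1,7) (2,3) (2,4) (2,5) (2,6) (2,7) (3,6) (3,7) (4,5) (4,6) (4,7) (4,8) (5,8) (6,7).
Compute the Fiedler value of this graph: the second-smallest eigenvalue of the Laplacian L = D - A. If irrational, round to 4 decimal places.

1.9863

With the vertex order [0, 1, 2, 3, 4, 5, 6, 7, 8], the degrees are [5, 3, 7, 4, 7, 3, 5, 5, 3], giving D = diag(5, 3, 7, 4, 7, 3, 5, 5, 3) and L = D - A. The sorted Laplacian eigenvalues are [0, 1.9863, 2.8043, 3.7165, 5.2211, 5.4096, 6.5859, 8.0368, 8.2396]; the algebraic connectivity is the second entry, 1.9863. By the matrix-tree theorem the graph has (1/9) * product of the nonzero eigenvalues = 28332 spanning trees.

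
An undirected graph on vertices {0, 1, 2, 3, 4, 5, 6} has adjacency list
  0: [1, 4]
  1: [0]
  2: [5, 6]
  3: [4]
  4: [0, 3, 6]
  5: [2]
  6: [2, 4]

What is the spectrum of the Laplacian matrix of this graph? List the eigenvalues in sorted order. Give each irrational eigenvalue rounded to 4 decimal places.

With the vertex order [0, 1, 2, 3, 4, 5, 6], the degrees are [2, 1, 2, 1, 3, 1, 2], giving D = diag(2, 1, 2, 1, 3, 1, 2) and L = D - A. L is symmetric positive semidefinite, so every eigenvalue is real and nonnegative. There is one zero in the spectrum, matching the 1 component.

[0, 0.2603, 0.6262, 1.4055, 2.2742, 3.0996, 4.3342]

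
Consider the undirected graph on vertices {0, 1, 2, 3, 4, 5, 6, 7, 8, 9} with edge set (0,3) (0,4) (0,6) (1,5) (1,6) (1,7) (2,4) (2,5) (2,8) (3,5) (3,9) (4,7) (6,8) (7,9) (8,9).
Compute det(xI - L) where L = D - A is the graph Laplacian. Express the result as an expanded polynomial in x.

With the vertex order [0, 1, 2, 3, 4, 5, 6, 7, 8, 9], the degrees are [3, 3, 3, 3, 3, 3, 3, 3, 3, 3], giving D = diag(3, 3, 3, 3, 3, 3, 3, 3, 3, 3) and L = D - A. L has integer entries, so p(x) = det(xI - L) has integer coefficients. Expanding the determinant yields x^10 - 30x^9 + 390x^8 - 2880x^7 + 13305x^6 - 39882x^5 + 77640x^4 - 94800x^3 + 66000x^2 - 20000x. The constant term is 0 because L is singular (the all-ones vector lies in its kernel). There is one zero in the spectrum, matching the 1 component. The eigenvalues sum to 30, which equals trace(L) = 2|E|.

x^10 - 30x^9 + 390x^8 - 2880x^7 + 13305x^6 - 39882x^5 + 77640x^4 - 94800x^3 + 66000x^2 - 20000x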